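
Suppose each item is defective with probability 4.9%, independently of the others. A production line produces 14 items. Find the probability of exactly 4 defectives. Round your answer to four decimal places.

0.0035

X ~ Binomial(n=14, p=0.049).
P(X=4) = C(14,4) · p^4 · (1−p)^10
= 1001 · 5.7648e-06 · 0.60507 = 0.003492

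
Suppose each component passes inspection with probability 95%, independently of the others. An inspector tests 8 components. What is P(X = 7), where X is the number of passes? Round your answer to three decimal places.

0.279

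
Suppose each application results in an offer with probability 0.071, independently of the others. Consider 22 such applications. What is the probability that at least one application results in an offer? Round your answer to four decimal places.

0.8021

P(at least one) = 1 − P(none) = 1 − (1 − 0.071)^22
= 1 − 0.197854 = 0.802146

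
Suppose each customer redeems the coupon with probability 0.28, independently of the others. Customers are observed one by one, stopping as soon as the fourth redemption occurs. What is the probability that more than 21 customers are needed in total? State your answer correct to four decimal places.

0.1202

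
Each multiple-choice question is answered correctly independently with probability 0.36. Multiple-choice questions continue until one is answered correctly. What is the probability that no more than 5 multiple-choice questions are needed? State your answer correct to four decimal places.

Y = number of multiple-choice questions to the first success; geometric, p = 0.36.
P(Y ≤ 5) = 1 − (1−p)^5 = 1 − 0.107374 = 0.892626

0.8926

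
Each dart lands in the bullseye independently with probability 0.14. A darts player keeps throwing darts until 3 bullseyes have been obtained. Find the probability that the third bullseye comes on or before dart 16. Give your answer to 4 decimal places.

0.3926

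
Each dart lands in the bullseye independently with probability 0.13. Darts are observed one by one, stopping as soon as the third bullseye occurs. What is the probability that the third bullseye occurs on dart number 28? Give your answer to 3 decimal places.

0.024

Y = trial on which the third success occurs; negative binomial, r=3, p=0.13.
P(Y=28) = C(27,2) · p^3 · (1−p)^25
= 351 · 0.002197 · 0.03076 = 0.02372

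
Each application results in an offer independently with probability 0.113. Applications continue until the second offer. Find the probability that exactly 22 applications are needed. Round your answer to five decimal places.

Y = trial on which the second success occurs; negative binomial, r=2, p=0.113.
P(Y=22) = C(21,1) · p^2 · (1−p)^20
= 21 · 0.012769 · 0.090881 = 0.0243696

0.02437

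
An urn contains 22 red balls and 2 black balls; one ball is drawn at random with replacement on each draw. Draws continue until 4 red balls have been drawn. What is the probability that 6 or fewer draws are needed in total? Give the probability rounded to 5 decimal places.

0.99045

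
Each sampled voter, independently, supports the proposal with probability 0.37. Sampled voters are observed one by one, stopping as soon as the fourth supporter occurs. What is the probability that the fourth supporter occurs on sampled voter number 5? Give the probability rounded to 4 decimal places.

Y = trial on which the fourth success occurs; negative binomial, r=4, p=0.37.
P(Y=5) = C(4,3) · p^4 · (1−p)^1
= 4 · 0.018742 · 0.63 = 0.047229

0.0472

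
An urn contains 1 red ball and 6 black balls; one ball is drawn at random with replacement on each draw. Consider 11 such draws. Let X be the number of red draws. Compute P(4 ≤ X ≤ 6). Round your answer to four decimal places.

0.0594

X ~ Binomial(11, 0.142857); P(4 ≤ X ≤ 6) = Σ C(11,k) p^k (1−p)^(11−k) over k:
  k=4: C(11,4)·0.142857^4·0.857143^7 = 0.046719
  k=5: C(11,5)·0.142857^5·0.857143^6 = 0.010901
  k=6: C(11,6)·0.142857^6·0.857143^5 = 0.001817
Total = 0.059437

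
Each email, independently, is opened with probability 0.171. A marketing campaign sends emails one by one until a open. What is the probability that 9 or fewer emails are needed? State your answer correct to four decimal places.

Y = number of emails to the first success; geometric, p = 0.171.
P(Y ≤ 9) = 1 − (1−p)^9 = 1 − 0.184923 = 0.815077

0.8151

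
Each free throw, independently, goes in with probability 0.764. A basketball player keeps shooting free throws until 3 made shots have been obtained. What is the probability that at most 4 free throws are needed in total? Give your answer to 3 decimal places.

Finishing within 4 free throws ⇔ at least 3 successes in the first 4. With X ~ Binomial(4, 0.764), P(Y ≤ 4) = 1 − P(X ≤ 2).
  k=0: C(4,0)·0.764^0·0.236^4 = 0.00310
  k=1: C(4,1)·0.764^1·0.236^3 = 0.04017
  k=2: C(4,2)·0.764^2·0.236^2 = 0.19506
1 − 0.23833 = 0.76167

0.762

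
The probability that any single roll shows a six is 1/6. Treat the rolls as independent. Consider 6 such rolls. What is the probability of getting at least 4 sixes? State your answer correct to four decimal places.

0.0087

X ~ Binomial(6, 0.166667); P(X ≥ 4) = Σ C(6,k) p^k (1−p)^(6−k) over k:
  k=4: C(6,4)·0.166667^4·0.833333^2 = 0.008038
  k=5: C(6,5)·0.166667^5·0.833333^1 = 0.000643
  k=6: C(6,6)·0.166667^6·0.833333^0 = 0.000021
Total = 0.008702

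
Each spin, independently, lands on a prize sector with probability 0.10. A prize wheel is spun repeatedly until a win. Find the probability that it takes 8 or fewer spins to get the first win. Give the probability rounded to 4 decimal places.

Y = number of spins to the first success; geometric, p = 0.10.
P(Y ≤ 8) = 1 − (1−p)^8 = 1 − 0.430467 = 0.569533

0.5695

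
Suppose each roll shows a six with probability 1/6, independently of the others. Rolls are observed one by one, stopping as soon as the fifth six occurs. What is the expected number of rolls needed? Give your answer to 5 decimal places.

30.00000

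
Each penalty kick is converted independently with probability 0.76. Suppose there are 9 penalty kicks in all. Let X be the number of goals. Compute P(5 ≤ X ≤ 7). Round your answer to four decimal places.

0.6334

X ~ Binomial(9, 0.76); P(5 ≤ X ≤ 7) = Σ C(9,k) p^k (1−p)^(9−k) over k:
  k=5: C(9,5)·0.76^5·0.24^4 = 0.105995
  k=6: C(9,6)·0.76^6·0.24^3 = 0.223766
  k=7: C(9,7)·0.76^7·0.24^2 = 0.303683
Total = 0.633444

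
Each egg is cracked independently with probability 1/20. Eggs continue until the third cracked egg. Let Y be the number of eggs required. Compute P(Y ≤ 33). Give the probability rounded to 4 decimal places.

0.2272

Finishing within 33 eggs ⇔ at least 3 successes in the first 33. With X ~ Binomial(33, 0.05), P(Y ≤ 33) = 1 − P(X ≤ 2).
  k=0: C(33,0)·0.05^0·0.95^33 = 0.184026
  k=1: C(33,1)·0.05^1·0.95^32 = 0.319624
  k=2: C(33,2)·0.05^2·0.95^31 = 0.269157
1 − 0.772807 = 0.227193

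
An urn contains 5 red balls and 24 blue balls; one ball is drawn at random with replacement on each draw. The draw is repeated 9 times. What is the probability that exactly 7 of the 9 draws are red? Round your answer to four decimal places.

0.0001

X ~ Binomial(n=9, p=0.172414).
P(X=7) = C(9,7) · p^7 · (1−p)^2
= 36 · 4.529e-06 · 0.6849 = 0.000112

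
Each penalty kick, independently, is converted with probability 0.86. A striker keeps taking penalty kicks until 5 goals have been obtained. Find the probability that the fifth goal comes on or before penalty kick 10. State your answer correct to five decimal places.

0.99905

Finishing within 10 penalty kicks ⇔ at least 5 successes in the first 10. With X ~ Binomial(10, 0.86), P(Y ≤ 10) = 1 − P(X ≤ 4).
  k=0: C(10,0)·0.86^0·0.14^10 = 0.0000000
  k=1: C(10,1)·0.86^1·0.14^9 = 0.0000002
  k=2: C(10,2)·0.86^2·0.14^8 = 0.0000049
  k=3: C(10,3)·0.86^3·0.14^7 = 0.0000805
  k=4: C(10,4)·0.86^4·0.14^6 = 0.0008649
1 − 0.0009505 = 0.9990495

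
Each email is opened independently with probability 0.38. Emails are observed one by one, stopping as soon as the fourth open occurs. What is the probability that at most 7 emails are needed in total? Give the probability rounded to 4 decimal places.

0.2521

Finishing within 7 emails ⇔ at least 4 successes in the first 7. With X ~ Binomial(7, 0.38), P(Y ≤ 7) = 1 − P(X ≤ 3).
  k=0: C(7,0)·0.38^0·0.62^7 = 0.035216
  k=1: C(7,1)·0.38^1·0.62^6 = 0.151089
  k=2: C(7,2)·0.38^2·0.62^5 = 0.277808
  k=3: C(7,3)·0.38^3·0.62^4 = 0.283782
1 − 0.747895 = 0.252105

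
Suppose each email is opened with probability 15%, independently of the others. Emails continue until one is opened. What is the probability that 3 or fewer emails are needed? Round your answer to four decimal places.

Y = number of emails to the first success; geometric, p = 0.15.
P(Y ≤ 3) = 1 − (1−p)^3 = 1 − 0.614125 = 0.385875

0.3859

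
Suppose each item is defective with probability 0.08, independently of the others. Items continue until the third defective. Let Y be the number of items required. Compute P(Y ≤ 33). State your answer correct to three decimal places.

0.498

Finishing within 33 items ⇔ at least 3 successes in the first 33. With X ~ Binomial(33, 0.08), P(Y ≤ 33) = 1 − P(X ≤ 2).
  k=0: C(33,0)·0.08^0·0.92^33 = 0.06383
  k=1: C(33,1)·0.08^1·0.92^32 = 0.18315
  k=2: C(33,2)·0.08^2·0.92^31 = 0.25482
1 − 0.50180 = 0.49820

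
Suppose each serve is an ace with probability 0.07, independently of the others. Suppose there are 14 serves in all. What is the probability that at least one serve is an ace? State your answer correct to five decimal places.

0.63796

P(at least one) = 1 − P(none) = 1 − (1 − 0.07)^14
= 1 − 0.3620439 = 0.6379561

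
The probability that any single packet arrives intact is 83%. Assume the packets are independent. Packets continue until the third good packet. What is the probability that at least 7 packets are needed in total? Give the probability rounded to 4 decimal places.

Needing more than 6 packets ⇔ fewer than 3 successes in the first 6. With X ~ Binomial(6, 0.83), P(Y > 6) = P(X ≤ 2).
  k=0: C(6,0)·0.83^0·0.17^6 = 0.000024
  k=1: C(6,1)·0.83^1·0.17^5 = 0.000707
  k=2: C(6,2)·0.83^2·0.17^4 = 0.008631
P(X ≤ 2) = 0.009362

0.0094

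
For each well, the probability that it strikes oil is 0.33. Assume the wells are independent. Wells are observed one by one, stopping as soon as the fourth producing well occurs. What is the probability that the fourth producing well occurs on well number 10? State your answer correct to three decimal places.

Y = trial on which the fourth success occurs; negative binomial, r=4, p=0.33.
P(Y=10) = C(9,3) · p^4 · (1−p)^6
= 84 · 0.011859 · 0.090458 = 0.09011

0.090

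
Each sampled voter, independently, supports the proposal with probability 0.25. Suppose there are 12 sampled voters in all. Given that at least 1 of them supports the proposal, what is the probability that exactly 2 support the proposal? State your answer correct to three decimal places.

X ~ Binomial(12, 0.25). Want P(X=2 | X≥1) = P(X=2) / P(X≥1).
P(X=2) = C(12,2)·0.25^2·0.75^10 = 0.23229
P(X≥1) = 1 − 0.03168 = 0.96832
Ratio = 0.23229 / 0.96832 = 0.23989

0.240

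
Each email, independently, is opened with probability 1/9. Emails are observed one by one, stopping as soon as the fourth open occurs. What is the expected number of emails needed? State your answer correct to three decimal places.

Y = total emails until the fourth success; negative binomial with r=4, p=0.111111.
E[Y] = r / p = 4 / 0.111111 = 36.00000

36.000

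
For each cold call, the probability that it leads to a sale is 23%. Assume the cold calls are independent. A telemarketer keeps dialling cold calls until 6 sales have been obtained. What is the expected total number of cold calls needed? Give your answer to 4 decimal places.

26.0870

Y = total cold calls until the sixth success; negative binomial with r=6, p=0.23.
E[Y] = r / p = 6 / 0.23 = 26.086957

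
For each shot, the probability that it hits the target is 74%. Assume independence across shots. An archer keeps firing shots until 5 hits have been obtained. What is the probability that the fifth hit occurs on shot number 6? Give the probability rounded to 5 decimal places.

0.28847

Y = trial on which the fifth success occurs; negative binomial, r=5, p=0.74.
P(Y=6) = C(5,4) · p^5 · (1−p)^1
= 5 · 0.2219 · 0.26 = 0.2884709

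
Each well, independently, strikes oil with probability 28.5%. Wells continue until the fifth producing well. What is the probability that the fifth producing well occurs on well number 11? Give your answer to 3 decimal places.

0.053

Y = trial on which the fifth success occurs; negative binomial, r=5, p=0.285.
P(Y=11) = C(10,4) · p^5 · (1−p)^6
= 210 · 0.0018803 · 0.13361 = 0.05276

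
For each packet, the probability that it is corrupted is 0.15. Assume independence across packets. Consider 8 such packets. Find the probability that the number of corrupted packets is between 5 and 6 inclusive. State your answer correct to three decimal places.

0.003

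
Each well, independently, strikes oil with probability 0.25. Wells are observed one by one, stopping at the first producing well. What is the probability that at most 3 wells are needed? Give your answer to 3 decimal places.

Y = number of wells to the first success; geometric, p = 0.25.
P(Y ≤ 3) = 1 − (1−p)^3 = 1 − 0.42188 = 0.57812

0.578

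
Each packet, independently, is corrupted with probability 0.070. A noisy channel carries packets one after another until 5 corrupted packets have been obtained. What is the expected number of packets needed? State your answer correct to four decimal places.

Y = total packets until the fifth success; negative binomial with r=5, p=0.07.
E[Y] = r / p = 5 / 0.07 = 71.428571

71.4286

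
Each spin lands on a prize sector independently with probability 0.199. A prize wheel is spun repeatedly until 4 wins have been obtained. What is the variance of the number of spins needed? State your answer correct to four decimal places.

80.9070

Y = total spins until the fourth success; negative binomial with r=4, p=0.199.
Var(Y) = r(1−p)/p² = 4·0.801 / 0.199² = 80.907048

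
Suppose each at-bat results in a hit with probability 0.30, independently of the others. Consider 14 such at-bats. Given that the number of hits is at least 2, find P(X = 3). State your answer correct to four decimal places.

X ~ Binomial(14, 0.30). Want P(X=3 | X≥2) = P(X=3) / P(X≥2).
P(X=3) = C(14,3)·0.30^3·0.70^11 = 0.194332
P(X≥2) = 1 − 0.006782 − 0.040693 = 0.952524
Ratio = 0.194332 / 0.952524 = 0.204018

0.2040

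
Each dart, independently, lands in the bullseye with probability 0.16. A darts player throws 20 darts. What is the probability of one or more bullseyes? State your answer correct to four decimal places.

0.9694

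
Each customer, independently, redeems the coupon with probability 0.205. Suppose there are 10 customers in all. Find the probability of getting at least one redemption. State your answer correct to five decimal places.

P(at least one) = 1 − P(none) = 1 − (1 − 0.205)^10
= 1 − 0.1008489 = 0.8991511

0.89915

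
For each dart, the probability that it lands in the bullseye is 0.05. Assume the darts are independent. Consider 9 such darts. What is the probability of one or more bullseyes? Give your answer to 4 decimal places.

0.3698

P(at least one) = 1 − P(none) = 1 − (1 − 0.05)^9
= 1 − 0.630249 = 0.369751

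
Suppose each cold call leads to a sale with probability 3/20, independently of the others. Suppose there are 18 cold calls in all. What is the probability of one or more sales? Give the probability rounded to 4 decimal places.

0.9464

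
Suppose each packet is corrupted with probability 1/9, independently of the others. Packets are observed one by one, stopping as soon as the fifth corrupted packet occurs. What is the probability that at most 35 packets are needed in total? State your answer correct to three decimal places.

0.348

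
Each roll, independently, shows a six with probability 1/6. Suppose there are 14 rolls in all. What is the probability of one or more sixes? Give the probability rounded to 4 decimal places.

0.9221

P(at least one) = 1 − P(none) = 1 − (1 − 0.166667)^14
= 1 − 0.077887 = 0.922113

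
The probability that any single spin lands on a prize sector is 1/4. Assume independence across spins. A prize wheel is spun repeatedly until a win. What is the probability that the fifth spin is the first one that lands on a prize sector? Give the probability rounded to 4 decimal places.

0.0791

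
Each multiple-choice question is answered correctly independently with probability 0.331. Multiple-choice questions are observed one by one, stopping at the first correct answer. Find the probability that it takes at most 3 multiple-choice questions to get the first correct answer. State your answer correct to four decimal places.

Y = number of multiple-choice questions to the first success; geometric, p = 0.331.
P(Y ≤ 3) = 1 − (1−p)^3 = 1 − 0.299418 = 0.700582

0.7006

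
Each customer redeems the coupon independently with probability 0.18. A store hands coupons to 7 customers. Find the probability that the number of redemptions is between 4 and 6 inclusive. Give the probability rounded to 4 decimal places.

0.0231

X ~ Binomial(7, 0.18); P(4 ≤ X ≤ 6) = Σ C(7,k) p^k (1−p)^(7−k) over k:
  k=4: C(7,4)·0.18^4·0.82^3 = 0.020258
  k=5: C(7,5)·0.18^5·0.82^2 = 0.002668
  k=6: C(7,6)·0.18^6·0.82^1 = 0.000195
Total = 0.023122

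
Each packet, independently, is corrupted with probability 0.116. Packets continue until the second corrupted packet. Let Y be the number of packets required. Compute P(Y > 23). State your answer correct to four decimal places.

0.2357

Needing more than 23 packets ⇔ fewer than 2 successes in the first 23. With X ~ Binomial(23, 0.116), P(Y > 23) = P(X ≤ 1).
  k=0: C(23,0)·0.116^0·0.884^23 = 0.058668
  k=1: C(23,1)·0.116^1·0.884^22 = 0.177066
P(X ≤ 1) = 0.235734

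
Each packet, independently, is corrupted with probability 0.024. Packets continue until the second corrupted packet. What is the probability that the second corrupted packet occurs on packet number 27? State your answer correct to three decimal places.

0.008

Y = trial on which the second success occurs; negative binomial, r=2, p=0.024.
P(Y=27) = C(26,1) · p^2 · (1−p)^25
= 26 · 0.000576 · 0.54481 = 0.00816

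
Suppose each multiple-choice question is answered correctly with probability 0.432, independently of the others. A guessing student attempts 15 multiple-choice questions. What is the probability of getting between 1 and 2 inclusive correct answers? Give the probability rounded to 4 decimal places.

0.0149

X ~ Binomial(15, 0.432); P(1 ≤ X ≤ 2) = Σ C(15,k) p^k (1−p)^(15−k) over k:
  k=1: C(15,1)·0.432^1·0.568^14 = 0.002358
  k=2: C(15,2)·0.432^2·0.568^13 = 0.012551
Total = 0.014909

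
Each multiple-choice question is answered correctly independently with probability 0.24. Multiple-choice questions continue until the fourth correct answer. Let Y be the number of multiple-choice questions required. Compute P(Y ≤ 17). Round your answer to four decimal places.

Finishing within 17 multiple-choice questions ⇔ at least 4 successes in the first 17. With X ~ Binomial(17, 0.24), P(Y ≤ 17) = 1 − P(X ≤ 3).
  k=0: C(17,0)·0.24^0·0.76^17 = 0.009415
  k=1: C(17,1)·0.24^1·0.76^16 = 0.050545
  k=2: C(17,2)·0.24^2·0.76^15 = 0.127692
  k=3: C(17,3)·0.24^3·0.76^14 = 0.201620
1 − 0.389272 = 0.610728

0.6107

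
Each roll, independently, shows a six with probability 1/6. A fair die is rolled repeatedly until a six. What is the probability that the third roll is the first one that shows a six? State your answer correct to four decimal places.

Geometric (trials to first success), p = 0.166667.
P(Y = 3) = (1−p)^2 · p = 0.69444 · 0.166667 = 0.115741

0.1157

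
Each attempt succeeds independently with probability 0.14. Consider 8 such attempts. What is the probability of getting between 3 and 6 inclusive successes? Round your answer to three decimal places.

X ~ Binomial(8, 0.14); P(3 ≤ X ≤ 6) = Σ C(8,k) p^k (1−p)^(8−k) over k:
  k=3: C(8,3)·0.14^3·0.86^5 = 0.07229
  k=4: C(8,4)·0.14^4·0.86^4 = 0.01471
  k=5: C(8,5)·0.14^5·0.86^3 = 0.00192
  k=6: C(8,6)·0.14^6·0.86^2 = 0.00016
Total = 0.08907

0.089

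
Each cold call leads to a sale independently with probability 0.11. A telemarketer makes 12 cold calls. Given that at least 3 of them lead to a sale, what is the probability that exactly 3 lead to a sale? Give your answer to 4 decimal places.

0.7452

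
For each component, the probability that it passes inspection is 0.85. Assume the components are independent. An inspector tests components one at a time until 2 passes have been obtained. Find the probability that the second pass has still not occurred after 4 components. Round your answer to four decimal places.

0.0120

Needing more than 4 components ⇔ fewer than 2 successes in the first 4. With X ~ Binomial(4, 0.85), P(Y > 4) = P(X ≤ 1).
  k=0: C(4,0)·0.85^0·0.15^4 = 0.000506
  k=1: C(4,1)·0.85^1·0.15^3 = 0.011475
P(X ≤ 1) = 0.011981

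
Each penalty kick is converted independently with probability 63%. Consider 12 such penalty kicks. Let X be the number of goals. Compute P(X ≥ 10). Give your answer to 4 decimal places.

0.1205

X ~ Binomial(12, 0.63); P(X ≥ 10) = Σ C(12,k) p^k (1−p)^(12−k) over k:
  k=10: C(12,10)·0.63^10·0.37^2 = 0.088992
  k=11: C(12,11)·0.63^11·0.37^1 = 0.027550
  k=12: C(12,12)·0.63^12·0.37^0 = 0.003909
Total = 0.120452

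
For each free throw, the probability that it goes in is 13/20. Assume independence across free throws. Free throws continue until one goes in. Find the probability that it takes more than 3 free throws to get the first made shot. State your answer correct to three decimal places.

0.043

Y = number of free throws to the first success; geometric, p = 0.65.
P(Y > 3) = P(first 3 all fail) = (1−p)^3 = 0.04288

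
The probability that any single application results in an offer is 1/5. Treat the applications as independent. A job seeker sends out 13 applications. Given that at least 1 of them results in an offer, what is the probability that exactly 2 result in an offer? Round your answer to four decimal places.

X ~ Binomial(13, 0.20). Want P(X=2 | X≥1) = P(X=2) / P(X≥1).
P(X=2) = C(13,2)·0.20^2·0.80^11 = 0.268006
P(X≥1) = 1 − 0.054976 = 0.945024
Ratio = 0.268006 / 0.945024 = 0.283597

0.2836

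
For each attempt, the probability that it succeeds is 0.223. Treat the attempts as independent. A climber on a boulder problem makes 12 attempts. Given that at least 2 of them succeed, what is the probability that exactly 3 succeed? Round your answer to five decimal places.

0.32090

X ~ Binomial(12, 0.223). Want P(X=3 | X≥2) = P(X=3) / P(X≥2).
P(X=3) = C(12,3)·0.223^3·0.777^9 = 0.2518410
P(X≥2) = 1 − 0.0484231 − 0.1667698 = 0.7848072
Ratio = 0.2518410 / 0.7848072 = 0.3208954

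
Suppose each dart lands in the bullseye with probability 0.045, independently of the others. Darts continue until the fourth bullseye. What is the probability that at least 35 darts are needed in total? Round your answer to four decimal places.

Needing more than 34 darts ⇔ fewer than 4 successes in the first 34. With X ~ Binomial(34, 0.045), P(Y > 34) = P(X ≤ 3).
  k=0: C(34,0)·0.045^0·0.955^34 = 0.208985
  k=1: C(34,1)·0.045^1·0.955^33 = 0.334813
  k=2: C(34,2)·0.045^2·0.955^32 = 0.260313
  k=3: C(34,3)·0.045^3·0.955^31 = 0.130838
P(X ≤ 3) = 0.934949

0.9349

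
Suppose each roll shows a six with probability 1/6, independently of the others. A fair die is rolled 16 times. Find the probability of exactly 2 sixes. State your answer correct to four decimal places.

0.2596

X ~ Binomial(n=16, p=0.166667).
P(X=2) = C(16,2) · p^2 · (1−p)^14
= 120 · 0.027778 · 0.077887 = 0.259622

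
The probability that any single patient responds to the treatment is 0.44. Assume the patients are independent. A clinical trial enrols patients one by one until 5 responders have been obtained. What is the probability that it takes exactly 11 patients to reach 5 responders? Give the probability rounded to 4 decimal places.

Y = trial on which the fifth success occurs; negative binomial, r=5, p=0.44.
P(Y=11) = C(10,4) · p^5 · (1−p)^6
= 210 · 0.016492 · 0.030841 = 0.106810

0.1068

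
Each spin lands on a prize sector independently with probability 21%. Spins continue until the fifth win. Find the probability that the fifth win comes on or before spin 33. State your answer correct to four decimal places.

0.8519

Finishing within 33 spins ⇔ at least 5 successes in the first 33. With X ~ Binomial(33, 0.21), P(Y ≤ 33) = 1 − P(X ≤ 4).
  k=0: C(33,0)·0.21^0·0.79^33 = 0.000418
  k=1: C(33,1)·0.21^1·0.79^32 = 0.003671
  k=2: C(33,2)·0.21^2·0.79^31 = 0.015614
  k=3: C(33,3)·0.21^3·0.79^30 = 0.042889
  k=4: C(33,4)·0.21^4·0.79^29 = 0.085506
1 − 0.148099 = 0.851901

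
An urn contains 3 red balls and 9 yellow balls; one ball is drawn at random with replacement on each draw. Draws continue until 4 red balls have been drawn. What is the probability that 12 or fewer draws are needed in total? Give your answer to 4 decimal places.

0.3512

Finishing within 12 draws ⇔ at least 4 successes in the first 12. With X ~ Binomial(12, 0.25), P(Y ≤ 12) = 1 − P(X ≤ 3).
  k=0: C(12,0)·0.25^0·0.75^12 = 0.031676
  k=1: C(12,1)·0.25^1·0.75^11 = 0.126705
  k=2: C(12,2)·0.25^2·0.75^10 = 0.232293
  k=3: C(12,3)·0.25^3·0.75^9 = 0.258104
1 − 0.648779 = 0.351221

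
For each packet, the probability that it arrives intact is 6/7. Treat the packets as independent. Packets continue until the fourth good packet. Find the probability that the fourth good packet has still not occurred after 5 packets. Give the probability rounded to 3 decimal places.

Needing more than 5 packets ⇔ fewer than 4 successes in the first 5. With X ~ Binomial(5, 0.857143), P(Y > 5) = P(X ≤ 3).
  k=0: C(5,0)·0.857143^0·0.142857^5 = 0.00006
  k=1: C(5,1)·0.857143^1·0.142857^4 = 0.00178
  k=2: C(5,2)·0.857143^2·0.142857^3 = 0.02142
  k=3: C(5,3)·0.857143^3·0.142857^2 = 0.12852
P(X ≤ 3) = 0.15178

0.152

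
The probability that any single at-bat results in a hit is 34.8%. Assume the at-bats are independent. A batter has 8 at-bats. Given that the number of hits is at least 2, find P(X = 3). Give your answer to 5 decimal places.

X ~ Binomial(8, 0.348). Want P(X=3 | X≥2) = P(X=3) / P(X≥2).
P(X=3) = C(8,3)·0.348^3·0.652^5 = 0.2780761
P(X≥2) = 1 − 0.0326573 − 0.1394448 = 0.8278978
Ratio = 0.2780761 / 0.8278978 = 0.3358822

0.33588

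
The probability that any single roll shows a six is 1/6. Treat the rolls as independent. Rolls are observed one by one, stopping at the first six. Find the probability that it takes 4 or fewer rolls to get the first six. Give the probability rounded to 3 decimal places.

Y = number of rolls to the first success; geometric, p = 0.166667.
P(Y ≤ 4) = 1 − (1−p)^4 = 1 − 0.48225 = 0.51775

0.518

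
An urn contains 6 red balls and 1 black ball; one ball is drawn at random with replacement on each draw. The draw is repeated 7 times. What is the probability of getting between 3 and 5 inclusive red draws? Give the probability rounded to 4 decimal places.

0.2625

X ~ Binomial(7, 0.857143); P(3 ≤ X ≤ 5) = Σ C(7,k) p^k (1−p)^(7−k) over k:
  k=3: C(7,3)·0.857143^3·0.142857^4 = 0.009180
  k=4: C(7,4)·0.857143^4·0.142857^3 = 0.055079
  k=5: C(7,5)·0.857143^5·0.142857^2 = 0.198285
Total = 0.262544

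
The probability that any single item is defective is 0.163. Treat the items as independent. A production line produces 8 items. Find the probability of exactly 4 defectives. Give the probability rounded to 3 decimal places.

0.024

X ~ Binomial(n=8, p=0.163).
P(X=4) = C(8,4) · p^4 · (1−p)^4
= 70 · 0.00070591 · 0.4908 = 0.02425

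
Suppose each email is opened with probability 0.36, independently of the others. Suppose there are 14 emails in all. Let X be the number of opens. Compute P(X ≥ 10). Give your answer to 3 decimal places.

X ~ Binomial(14, 0.36); P(X ≥ 10) = Σ C(14,k) p^k (1−p)^(14−k) over k:
  k=10: C(14,10)·0.36^10·0.64^4 = 0.00614
  k=11: C(14,11)·0.36^11·0.64^3 = 0.00126
  k=12: C(14,12)·0.36^12·0.64^2 = 0.00018
  k=13: C(14,13)·0.36^13·0.64^1 = 0.00002
  k=14: C(14,14)·0.36^14·0.64^0 = 0.00000
Total = 0.00759

0.008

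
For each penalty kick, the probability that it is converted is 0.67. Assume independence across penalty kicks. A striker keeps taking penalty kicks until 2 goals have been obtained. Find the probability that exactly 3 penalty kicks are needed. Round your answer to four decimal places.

Y = trial on which the second success occurs; negative binomial, r=2, p=0.67.
P(Y=3) = C(2,1) · p^2 · (1−p)^1
= 2 · 0.4489 · 0.33 = 0.296274

0.2963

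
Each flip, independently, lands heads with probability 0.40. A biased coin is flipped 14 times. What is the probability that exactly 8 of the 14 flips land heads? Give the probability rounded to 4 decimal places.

X ~ Binomial(n=14, p=0.40).
P(X=8) = C(14,8) · p^8 · (1−p)^6
= 3003 · 0.00065536 · 0.046656 = 0.091821

0.0918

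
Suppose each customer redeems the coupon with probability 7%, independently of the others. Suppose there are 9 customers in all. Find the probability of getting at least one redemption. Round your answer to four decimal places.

P(at least one) = 1 − P(none) = 1 − (1 − 0.07)^9
= 1 − 0.520411 = 0.479589

0.4796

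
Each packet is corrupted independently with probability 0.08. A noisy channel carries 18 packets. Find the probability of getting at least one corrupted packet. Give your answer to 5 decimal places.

0.77706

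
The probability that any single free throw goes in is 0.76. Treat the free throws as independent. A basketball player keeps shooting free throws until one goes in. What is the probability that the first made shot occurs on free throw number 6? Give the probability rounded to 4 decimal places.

Geometric (trials to first success), p = 0.76.
P(Y = 6) = (1−p)^5 · p = 0.00079626 · 0.76 = 0.000605

0.0006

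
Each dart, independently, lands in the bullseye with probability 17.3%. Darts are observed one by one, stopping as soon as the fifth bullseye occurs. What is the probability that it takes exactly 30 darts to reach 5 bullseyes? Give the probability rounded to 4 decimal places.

0.0319

Y = trial on which the fifth success occurs; negative binomial, r=5, p=0.173.
P(Y=30) = C(29,4) · p^5 · (1−p)^25
= 23751 · 0.00015496 · 0.0086624 = 0.031882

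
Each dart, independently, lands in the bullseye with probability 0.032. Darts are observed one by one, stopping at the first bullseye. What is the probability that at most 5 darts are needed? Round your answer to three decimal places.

Y = number of darts to the first success; geometric, p = 0.032.
P(Y ≤ 5) = 1 − (1−p)^5 = 1 − 0.84992 = 0.15008

0.150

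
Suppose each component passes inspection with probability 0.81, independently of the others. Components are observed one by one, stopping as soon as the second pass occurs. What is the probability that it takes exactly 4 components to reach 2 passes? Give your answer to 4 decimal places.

Y = trial on which the second success occurs; negative binomial, r=2, p=0.81.
P(Y=4) = C(3,1) · p^2 · (1−p)^2
= 3 · 0.6561 · 0.0361 = 0.071056

0.0711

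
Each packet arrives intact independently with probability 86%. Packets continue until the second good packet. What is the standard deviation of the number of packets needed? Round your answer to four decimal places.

Y = total packets until the second success; negative binomial with r=2, p=0.86.
SD(Y) = √[r(1−p)/p²] = √(0.378583) = 0.615291

0.6153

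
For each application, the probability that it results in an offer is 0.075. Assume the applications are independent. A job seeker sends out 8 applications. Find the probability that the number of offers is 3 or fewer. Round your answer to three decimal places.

X ~ Binomial(8, 0.075); P(X ≤ 3) = Σ C(8,k) p^k (1−p)^(8−k) over k:
  k=0: C(8,0)·0.075^0·0.925^8 = 0.53596
  k=1: C(8,1)·0.075^1·0.925^7 = 0.34765
  k=2: C(8,2)·0.075^2·0.925^6 = 0.09866
  k=3: C(8,3)·0.075^3·0.925^5 = 0.01600
Total = 0.99827

0.998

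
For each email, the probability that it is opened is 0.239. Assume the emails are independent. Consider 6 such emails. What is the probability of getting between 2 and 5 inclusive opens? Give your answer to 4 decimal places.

0.4396

X ~ Binomial(6, 0.239); P(2 ≤ X ≤ 5) = Σ C(6,k) p^k (1−p)^(6−k) over k:
  k=2: C(6,2)·0.239^2·0.761^4 = 0.287360
  k=3: C(6,3)·0.239^3·0.761^3 = 0.120331
  k=4: C(6,4)·0.239^4·0.761^2 = 0.028343
  k=5: C(6,5)·0.239^5·0.761^1 = 0.003561
Total = 0.439595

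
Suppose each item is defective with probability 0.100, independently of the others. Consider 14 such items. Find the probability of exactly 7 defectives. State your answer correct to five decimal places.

X ~ Binomial(n=14, p=0.10).
P(X=7) = C(14,7) · p^7 · (1−p)^7
= 3432 · 1e-07 · 0.4783 = 0.0001642

0.00016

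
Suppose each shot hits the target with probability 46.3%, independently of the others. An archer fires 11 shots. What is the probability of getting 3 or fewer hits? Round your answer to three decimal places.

0.168

X ~ Binomial(11, 0.463); P(X ≤ 3) = Σ C(11,k) p^k (1−p)^(11−k) over k:
  k=0: C(11,0)·0.463^0·0.537^11 = 0.00107
  k=1: C(11,1)·0.463^1·0.537^10 = 0.01016
  k=2: C(11,2)·0.463^2·0.537^9 = 0.04378
  k=3: C(11,3)·0.463^3·0.537^8 = 0.11325
Total = 0.16825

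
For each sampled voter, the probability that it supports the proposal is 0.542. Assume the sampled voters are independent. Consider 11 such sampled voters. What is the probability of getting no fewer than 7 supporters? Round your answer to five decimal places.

X ~ Binomial(11, 0.542); P(X ≥ 7) = Σ C(11,k) p^k (1−p)^(11−k) over k:
  k=7: C(11,7)·0.542^7·0.458^4 = 0.1995128
  k=8: C(11,8)·0.542^8·0.458^3 = 0.1180524
  k=9: C(11,9)·0.542^9·0.458^2 = 0.0465680
  k=10: C(11,10)·0.542^10·0.458^1 = 0.0110218
  k=11: C(11,11)·0.542^11·0.458^0 = 0.0011857
Total = 0.3763407

0.37634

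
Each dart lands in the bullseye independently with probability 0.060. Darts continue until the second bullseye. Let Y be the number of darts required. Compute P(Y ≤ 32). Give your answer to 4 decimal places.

Finishing within 32 darts ⇔ at least 2 successes in the first 32. With X ~ Binomial(32, 0.06), P(Y ≤ 32) = 1 − P(X ≤ 1).
  k=0: C(32,0)·0.06^0·0.94^32 = 0.138067
  k=1: C(32,1)·0.06^1·0.94^31 = 0.282010
1 − 0.420078 = 0.579922

0.5799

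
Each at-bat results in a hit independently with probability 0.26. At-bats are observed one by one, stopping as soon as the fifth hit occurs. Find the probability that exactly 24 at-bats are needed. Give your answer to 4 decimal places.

Y = trial on which the fifth success occurs; negative binomial, r=5, p=0.26.
P(Y=24) = C(23,4) · p^5 · (1−p)^19
= 8855 · 0.0011881 · 0.0032764 = 0.034471

0.0345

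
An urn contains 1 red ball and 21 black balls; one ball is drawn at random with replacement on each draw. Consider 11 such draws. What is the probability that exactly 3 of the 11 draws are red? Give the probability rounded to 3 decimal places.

X ~ Binomial(n=11, p=0.045455).
P(X=3) = C(11,3) · p^3 · (1−p)^8
= 165 · 9.3914e-05 · 0.68924 = 0.01068

0.011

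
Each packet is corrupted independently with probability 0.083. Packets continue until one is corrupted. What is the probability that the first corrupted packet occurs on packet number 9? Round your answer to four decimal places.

0.0415

Geometric (trials to first success), p = 0.083.
P(Y = 9) = (1−p)^8 · p = 0.49998 · 0.083 = 0.041499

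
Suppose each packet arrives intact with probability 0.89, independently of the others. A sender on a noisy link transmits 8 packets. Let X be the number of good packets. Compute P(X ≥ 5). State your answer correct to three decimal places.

0.993

X ~ Binomial(8, 0.89); P(X ≥ 5) = Σ C(8,k) p^k (1−p)^(8−k) over k:
  k=5: C(8,5)·0.89^5·0.11^3 = 0.04162
  k=6: C(8,6)·0.89^6·0.11^2 = 0.16838
  k=7: C(8,7)·0.89^7·0.11^1 = 0.38924
  k=8: C(8,8)·0.89^8·0.11^0 = 0.39366
Total = 0.99289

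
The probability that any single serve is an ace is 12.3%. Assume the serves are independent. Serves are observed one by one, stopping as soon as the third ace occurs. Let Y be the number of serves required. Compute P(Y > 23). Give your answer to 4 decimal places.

0.4497

Needing more than 23 serves ⇔ fewer than 3 successes in the first 23. With X ~ Binomial(23, 0.123), P(Y > 23) = P(X ≤ 2).
  k=0: C(23,0)·0.123^0·0.877^23 = 0.048864
  k=1: C(23,1)·0.123^1·0.877^22 = 0.157625
  k=2: C(23,2)·0.123^2·0.877^21 = 0.243177
P(X ≤ 2) = 0.449666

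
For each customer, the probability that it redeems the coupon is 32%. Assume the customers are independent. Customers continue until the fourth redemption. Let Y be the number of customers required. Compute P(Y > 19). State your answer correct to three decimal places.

Needing more than 19 customers ⇔ fewer than 4 successes in the first 19. With X ~ Binomial(19, 0.32), P(Y > 19) = P(X ≤ 3).
  k=0: C(19,0)·0.32^0·0.68^19 = 0.00066
  k=1: C(19,1)·0.32^1·0.68^18 = 0.00588
  k=2: C(19,2)·0.32^2·0.68^17 = 0.02489
  k=3: C(19,3)·0.32^3·0.68^16 = 0.06636
P(X ≤ 3) = 0.09778

0.098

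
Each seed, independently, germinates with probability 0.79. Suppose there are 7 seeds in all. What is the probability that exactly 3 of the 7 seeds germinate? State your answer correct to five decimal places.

0.03356

X ~ Binomial(n=7, p=0.79).
P(X=3) = C(7,3) · p^3 · (1−p)^4
= 35 · 0.49304 · 0.0019448 = 0.0335604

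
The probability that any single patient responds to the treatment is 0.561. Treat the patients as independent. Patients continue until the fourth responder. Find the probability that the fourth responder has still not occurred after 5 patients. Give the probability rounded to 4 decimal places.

Needing more than 5 patients ⇔ fewer than 4 successes in the first 5. With X ~ Binomial(5, 0.561), P(Y > 5) = P(X ≤ 3).
  k=0: C(5,0)·0.561^0·0.439^5 = 0.016305
  k=1: C(5,1)·0.561^1·0.439^4 = 0.104182
  k=2: C(5,2)·0.561^2·0.439^3 = 0.266268
  k=3: C(5,3)·0.561^3·0.439^2 = 0.340265
P(X ≤ 3) = 0.727020

0.7270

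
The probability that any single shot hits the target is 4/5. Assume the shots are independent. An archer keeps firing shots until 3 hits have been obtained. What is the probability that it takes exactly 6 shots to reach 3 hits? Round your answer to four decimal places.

Y = trial on which the third success occurs; negative binomial, r=3, p=0.80.
P(Y=6) = C(5,2) · p^3 · (1−p)^3
= 10 · 0.512 · 0.008 = 0.040960

0.0410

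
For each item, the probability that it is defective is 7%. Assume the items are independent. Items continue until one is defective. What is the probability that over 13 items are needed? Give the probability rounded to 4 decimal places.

0.3893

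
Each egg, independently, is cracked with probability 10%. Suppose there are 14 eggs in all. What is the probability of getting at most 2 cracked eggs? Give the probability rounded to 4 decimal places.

X ~ Binomial(14, 0.10); P(X ≤ 2) = Σ C(14,k) p^k (1−p)^(14−k) over k:
  k=0: C(14,0)·0.10^0·0.90^14 = 0.228768
  k=1: C(14,1)·0.10^1·0.90^13 = 0.355861
  k=2: C(14,2)·0.10^2·0.90^12 = 0.257011
Total = 0.841640

0.8416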